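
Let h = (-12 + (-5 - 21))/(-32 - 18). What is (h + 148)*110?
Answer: 81818/5 ≈ 16364.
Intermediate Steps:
h = 19/25 (h = (-12 - 26)/(-50) = -38*(-1/50) = 19/25 ≈ 0.76000)
(h + 148)*110 = (19/25 + 148)*110 = (3719/25)*110 = 81818/5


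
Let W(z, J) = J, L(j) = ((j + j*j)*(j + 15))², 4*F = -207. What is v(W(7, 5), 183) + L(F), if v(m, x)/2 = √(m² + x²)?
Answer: 38156403805569/4096 + 2*√33514 ≈ 9.3155e+9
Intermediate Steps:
F = -207/4 (F = (¼)*(-207) = -207/4 ≈ -51.750)
L(j) = (15 + j)²*(j + j²)² (L(j) = ((j + j²)*(15 + j))² = ((15 + j)*(j + j²))² = (15 + j)²*(j + j²)²)
v(m, x) = 2*√(m² + x²)
v(W(7, 5), 183) + L(F) = 2*√(5² + 183²) + (-207/4)²*(1 - 207/4)²*(15 - 207/4)² = 2*√(25 + 33489) + 42849*(-203/4)²*(-147/4)²/16 = 2*√33514 + (42849/16)*(41209/16)*(21609/16) = 2*√33514 + 38156403805569/4096 = 38156403805569/4096 + 2*√33514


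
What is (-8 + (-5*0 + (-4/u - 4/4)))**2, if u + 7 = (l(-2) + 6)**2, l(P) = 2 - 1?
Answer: 36481/441 ≈ 82.723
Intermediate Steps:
l(P) = 1
u = 42 (u = -7 + (1 + 6)**2 = -7 + 7**2 = -7 + 49 = 42)
(-8 + (-5*0 + (-4/u - 4/4)))**2 = (-8 + (-5*0 + (-4/42 - 4/4)))**2 = (-8 + (0 + (-4*1/42 - 4*1/4)))**2 = (-8 + (0 + (-2/21 - 1)))**2 = (-8 + (0 - 23/21))**2 = (-8 - 23/21)**2 = (-191/21)**2 = 36481/441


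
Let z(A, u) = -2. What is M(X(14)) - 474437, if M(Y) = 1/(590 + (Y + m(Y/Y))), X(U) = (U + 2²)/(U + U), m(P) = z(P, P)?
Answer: -3909835303/8241 ≈ -4.7444e+5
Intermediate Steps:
m(P) = -2
X(U) = (4 + U)/(2*U) (X(U) = (U + 4)/((2*U)) = (4 + U)*(1/(2*U)) = (4 + U)/(2*U))
M(Y) = 1/(588 + Y) (M(Y) = 1/(590 + (Y - 2)) = 1/(590 + (-2 + Y)) = 1/(588 + Y))
M(X(14)) - 474437 = 1/(588 + (½)*(4 + 14)/14) - 474437 = 1/(588 + (½)*(1/14)*18) - 474437 = 1/(588 + 9/14) - 474437 = 1/(8241/14) - 474437 = 14/8241 - 474437 = -3909835303/8241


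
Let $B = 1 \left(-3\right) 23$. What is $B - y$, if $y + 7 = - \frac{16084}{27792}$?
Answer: $- \frac{426755}{6948} \approx -61.421$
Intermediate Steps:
$y = - \frac{52657}{6948}$ ($y = -7 - \frac{16084}{27792} = -7 - \frac{4021}{6948} = - \frac{52657}{6948} \approx -7.5787$)
$B = -69$ ($B = \left(-3\right) 23 = -69$)
$B - y = -69 - - \frac{52657}{6948} = -69 + \frac{52657}{6948} = - \frac{426755}{6948}$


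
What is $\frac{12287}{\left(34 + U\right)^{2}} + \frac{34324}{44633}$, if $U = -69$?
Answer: $\frac{590452571}{54675425} \approx 10.799$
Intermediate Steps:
$\frac{12287}{\left(34 + U\right)^{2}} + \frac{34324}{44633} = \frac{12287}{\left(34 - 69\right)^{2}} + \frac{34324}{44633} = \frac{12287}{\left(-35\right)^{2}} + 34324 \cdot \frac{1}{44633} = \frac{12287}{1225} + \frac{34324}{44633} = \frac{590452571}{54675425}$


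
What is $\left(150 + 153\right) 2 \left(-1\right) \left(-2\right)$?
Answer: $1212$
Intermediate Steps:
$\left(150 + 153\right) 2 \left(-1\right) \left(-2\right) = 303 \left(\left(-2\right) \left(-2\right)\right) = 303 \cdot 4 = 1212$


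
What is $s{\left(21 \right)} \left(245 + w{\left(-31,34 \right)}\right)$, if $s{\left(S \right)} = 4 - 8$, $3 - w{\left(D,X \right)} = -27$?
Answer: $-1100$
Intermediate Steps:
$w{\left(D,X \right)} = 30$ ($w{\left(D,X \right)} = 3 - -27 = 3 + 27 = 30$)
$s{\left(S \right)} = -4$ ($s{\left(S \right)} = 4 - 8 = -4$)
$s{\left(21 \right)} \left(245 + w{\left(-31,34 \right)}\right) = - 4 \left(245 + 30\right) = \left(-4\right) 275 = -1100$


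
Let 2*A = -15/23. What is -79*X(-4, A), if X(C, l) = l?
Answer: 1185/46 ≈ 25.761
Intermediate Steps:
A = -15/46 (A = (-15/23)/2 = (-15*1/23)/2 = (½)*(-15/23) = -15/46 ≈ -0.32609)
-79*X(-4, A) = -79*(-15/46) = 1185/46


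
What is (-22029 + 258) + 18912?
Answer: -2859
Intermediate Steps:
(-22029 + 258) + 18912 = -21771 + 18912 = -2859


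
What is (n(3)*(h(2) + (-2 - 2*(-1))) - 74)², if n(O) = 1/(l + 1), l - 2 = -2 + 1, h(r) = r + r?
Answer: 5184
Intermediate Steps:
h(r) = 2*r
l = 1 (l = 2 + (-2 + 1) = 2 - 1 = 1)
n(O) = ½ (n(O) = 1/(1 + 1) = 1/2 = ½)
(n(3)*(h(2) + (-2 - 2*(-1))) - 74)² = ((2*2 + (-2 - 2*(-1)))/2 - 74)² = ((4 + (-2 + 2))/2 - 74)² = ((4 + 0)/2 - 74)² = ((½)*4 - 74)² = (2 - 74)² = (-72)² = 5184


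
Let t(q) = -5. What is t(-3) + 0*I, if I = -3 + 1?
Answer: -5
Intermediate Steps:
I = -2
t(-3) + 0*I = -5 + 0*(-2) = -5 + 0 = -5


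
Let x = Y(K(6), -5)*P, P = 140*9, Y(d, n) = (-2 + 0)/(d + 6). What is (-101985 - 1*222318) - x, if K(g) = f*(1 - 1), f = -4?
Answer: -323883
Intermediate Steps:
K(g) = 0 (K(g) = -4*(1 - 1) = -4*0 = 0)
Y(d, n) = -2/(6 + d)
P = 1260
x = -420 (x = -2/(6 + 0)*1260 = -2/6*1260 = -2*1/6*1260 = -1/3*1260 = -420)
(-101985 - 1*222318) - x = (-101985 - 1*222318) - 1*(-420) = (-101985 - 222318) + 420 = -324303 + 420 = -323883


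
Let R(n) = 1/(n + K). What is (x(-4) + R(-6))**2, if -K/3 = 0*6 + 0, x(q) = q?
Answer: 625/36 ≈ 17.361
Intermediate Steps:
K = 0 (K = -3*(0*6 + 0) = -3*(0 + 0) = -3*0 = 0)
R(n) = 1/n (R(n) = 1/(n + 0) = 1/n)
(x(-4) + R(-6))**2 = (-4 + 1/(-6))**2 = (-4 - 1/6)**2 = (-25/6)**2 = 625/36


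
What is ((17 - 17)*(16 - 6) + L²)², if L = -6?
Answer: 1296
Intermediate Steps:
((17 - 17)*(16 - 6) + L²)² = ((17 - 17)*(16 - 6) + (-6)²)² = (0*10 + 36)² = (0 + 36)² = 36² = 1296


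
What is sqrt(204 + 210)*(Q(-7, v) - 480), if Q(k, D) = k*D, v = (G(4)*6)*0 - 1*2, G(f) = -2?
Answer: -1398*sqrt(46) ≈ -9481.7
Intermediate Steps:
v = -2 (v = -2*6*0 - 1*2 = -12*0 - 2 = 0 - 2 = -2)
Q(k, D) = D*k
sqrt(204 + 210)*(Q(-7, v) - 480) = sqrt(204 + 210)*(-2*(-7) - 480) = sqrt(414)*(14 - 480) = (3*sqrt(46))*(-466) = -1398*sqrt(46)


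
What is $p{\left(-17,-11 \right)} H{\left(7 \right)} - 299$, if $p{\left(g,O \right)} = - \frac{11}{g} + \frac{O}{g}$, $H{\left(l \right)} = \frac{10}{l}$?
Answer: $- \frac{35361}{119} \approx -297.15$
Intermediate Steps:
$p{\left(-17,-11 \right)} H{\left(7 \right)} - 299 = \frac{-11 - 11}{-17} \cdot \frac{10}{7} - 299 = \left(- \frac{1}{17}\right) \left(-22\right) 10 \cdot \frac{1}{7} - 299 = \frac{22}{17} \cdot \frac{10}{7} - 299 = \frac{220}{119} - 299 = - \frac{35361}{119}$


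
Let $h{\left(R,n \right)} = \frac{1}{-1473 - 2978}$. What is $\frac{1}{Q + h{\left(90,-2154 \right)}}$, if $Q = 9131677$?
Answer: $\frac{4451}{40645094326} \approx 1.0951 \cdot 10^{-7}$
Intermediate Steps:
$h{\left(R,n \right)} = - \frac{1}{4451}$ ($h{\left(R,n \right)} = \frac{1}{-4451} = - \frac{1}{4451}$)
$\frac{1}{Q + h{\left(90,-2154 \right)}} = \frac{1}{9131677 - \frac{1}{4451}} = \frac{1}{\frac{40645094326}{4451}} = \frac{4451}{40645094326}$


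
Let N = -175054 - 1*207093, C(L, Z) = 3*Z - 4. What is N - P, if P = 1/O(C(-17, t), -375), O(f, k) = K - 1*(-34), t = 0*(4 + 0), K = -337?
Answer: -115790540/303 ≈ -3.8215e+5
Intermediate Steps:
t = 0 (t = 0*4 = 0)
C(L, Z) = -4 + 3*Z
O(f, k) = -303 (O(f, k) = -337 - 1*(-34) = -337 + 34 = -303)
N = -382147 (N = -175054 - 207093 = -382147)
P = -1/303 (P = 1/(-303) = -1/303 ≈ -0.0033003)
N - P = -382147 - 1*(-1/303) = -382147 + 1/303 = -115790540/303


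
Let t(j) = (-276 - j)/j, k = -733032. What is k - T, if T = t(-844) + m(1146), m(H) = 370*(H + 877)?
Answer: -312605220/211 ≈ -1.4815e+6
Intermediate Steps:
m(H) = 324490 + 370*H (m(H) = 370*(877 + H) = 324490 + 370*H)
t(j) = (-276 - j)/j
T = 157935468/211 (T = (-276 - 1*(-844))/(-844) + (324490 + 370*1146) = -(-276 + 844)/844 + (324490 + 424020) = -1/844*568 + 748510 = -142/211 + 748510 = 157935468/211 ≈ 7.4851e+5)
k - T = -733032 - 1*157935468/211 = -733032 - 157935468/211 = -312605220/211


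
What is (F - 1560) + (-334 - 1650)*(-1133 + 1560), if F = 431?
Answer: -848297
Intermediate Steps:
(F - 1560) + (-334 - 1650)*(-1133 + 1560) = (431 - 1560) + (-334 - 1650)*(-1133 + 1560) = -1129 - 1984*427 = -1129 - 847168 = -848297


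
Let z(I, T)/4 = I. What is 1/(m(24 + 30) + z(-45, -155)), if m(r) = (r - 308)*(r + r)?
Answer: -1/27612 ≈ -3.6216e-5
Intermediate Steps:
z(I, T) = 4*I
m(r) = 2*r*(-308 + r) (m(r) = (-308 + r)*(2*r) = 2*r*(-308 + r))
1/(m(24 + 30) + z(-45, -155)) = 1/(2*(24 + 30)*(-308 + (24 + 30)) + 4*(-45)) = 1/(2*54*(-308 + 54) - 180) = 1/(2*54*(-254) - 180) = 1/(-27432 - 180) = 1/(-27612) = -1/27612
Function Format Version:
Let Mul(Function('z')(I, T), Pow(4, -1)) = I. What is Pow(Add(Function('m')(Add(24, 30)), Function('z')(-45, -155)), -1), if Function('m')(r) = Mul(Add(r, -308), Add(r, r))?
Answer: Rational(-1, 27612) ≈ -3.6216e-5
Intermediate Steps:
Function('z')(I, T) = Mul(4, I)
Function('m')(r) = Mul(2, r, Add(-308, r)) (Function('m')(r) = Mul(Add(-308, r), Mul(2, r)) = Mul(2, r, Add(-308, r)))
Pow(Add(Function('m')(Add(24, 30)), Function('z')(-45, -155)), -1) = Pow(Add(Mul(2, Add(24, 30), Add(-308, Add(24, 30))), Mul(4, -45)), -1) = Pow(Add(Mul(2, 54, Add(-308, 54)), -180), -1) = Pow(Add(Mul(2, 54, -254), -180), -1) = Pow(Add(-27432, -180), -1) = Pow(-27612, -1) = Rational(-1, 27612)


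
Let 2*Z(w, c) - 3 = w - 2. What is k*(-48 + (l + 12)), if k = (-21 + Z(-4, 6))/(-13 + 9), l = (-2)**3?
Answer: -495/2 ≈ -247.50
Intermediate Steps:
l = -8
Z(w, c) = 1/2 + w/2 (Z(w, c) = 3/2 + (w - 2)/2 = 3/2 + (-2 + w)/2 = 3/2 + (-1 + w/2) = 1/2 + w/2)
k = 45/8 (k = (-21 + (1/2 + (1/2)*(-4)))/(-13 + 9) = (-21 + (1/2 - 2))/(-4) = (-21 - 3/2)*(-1/4) = -45/2*(-1/4) = 45/8 ≈ 5.6250)
k*(-48 + (l + 12)) = 45*(-48 + (-8 + 12))/8 = 45*(-48 + 4)/8 = (45/8)*(-44) = -495/2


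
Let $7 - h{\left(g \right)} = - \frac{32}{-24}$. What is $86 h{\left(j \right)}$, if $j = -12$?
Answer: $\frac{1462}{3} \approx 487.33$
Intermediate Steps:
$h{\left(g \right)} = \frac{17}{3}$ ($h{\left(g \right)} = 7 - - \frac{32}{-24} = 7 - \left(-32\right) \left(- \frac{1}{24}\right) = 7 - \frac{4}{3} = \frac{17}{3}$)
$86 h{\left(j \right)} = 86 \cdot \frac{17}{3} = \frac{1462}{3}$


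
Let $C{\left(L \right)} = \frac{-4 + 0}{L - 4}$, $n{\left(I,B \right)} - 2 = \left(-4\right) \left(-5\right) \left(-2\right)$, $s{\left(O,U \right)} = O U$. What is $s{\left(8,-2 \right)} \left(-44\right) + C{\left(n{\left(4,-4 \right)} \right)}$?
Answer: $\frac{14786}{21} \approx 704.1$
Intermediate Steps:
$n{\left(I,B \right)} = -38$ ($n{\left(I,B \right)} = 2 + \left(-4\right) \left(-5\right) \left(-2\right) = 2 + 20 \left(-2\right) = 2 - 40 = -38$)
$C{\left(L \right)} = - \frac{4}{-4 + L}$
$s{\left(8,-2 \right)} \left(-44\right) + C{\left(n{\left(4,-4 \right)} \right)} = 8 \left(-2\right) \left(-44\right) - \frac{4}{-4 - 38} = \left(-16\right) \left(-44\right) - \frac{4}{-42} = 704 - - \frac{2}{21} = 704 + \frac{2}{21} = \frac{14786}{21}$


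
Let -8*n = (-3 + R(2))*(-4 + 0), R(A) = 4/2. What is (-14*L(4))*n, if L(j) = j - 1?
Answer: 21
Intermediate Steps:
L(j) = -1 + j
R(A) = 2 (R(A) = 4*(½) = 2)
n = -½ (n = -(-3 + 2)*(-4 + 0)/8 = -(-1)*(-4)/8 = -⅛*4 = -½ ≈ -0.50000)
(-14*L(4))*n = -14*(-1 + 4)*(-½) = -14*3*(-½) = -42*(-½) = 21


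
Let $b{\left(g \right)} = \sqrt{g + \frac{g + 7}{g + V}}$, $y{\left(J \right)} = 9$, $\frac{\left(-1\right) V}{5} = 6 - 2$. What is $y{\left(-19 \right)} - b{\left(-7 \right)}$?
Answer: $9 - i \sqrt{7} \approx 9.0 - 2.6458 i$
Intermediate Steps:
$V = -20$ ($V = - 5 \left(6 - 2\right) = \left(-5\right) 4 = -20$)
$b{\left(g \right)} = \sqrt{g + \frac{7 + g}{-20 + g}}$ ($b{\left(g \right)} = \sqrt{g + \frac{g + 7}{g - 20}} = \sqrt{g + \frac{7 + g}{-20 + g}}$)
$y{\left(-19 \right)} - b{\left(-7 \right)} = 9 - \sqrt{\frac{7 - 7 - 7 \left(-20 - 7\right)}{-20 - 7}} = 9 - \sqrt{\frac{7 - 7 - -189}{-27}} = 9 - \sqrt{- \frac{7 - 7 + 189}{27}} = 9 - \sqrt{\left(- \frac{1}{27}\right) 189} = 9 - \sqrt{-7} = 9 - i \sqrt{7}$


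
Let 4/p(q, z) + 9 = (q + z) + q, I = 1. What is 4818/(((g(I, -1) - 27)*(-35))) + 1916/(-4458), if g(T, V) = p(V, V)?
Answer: 14734253/3198615 ≈ 4.6064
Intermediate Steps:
p(q, z) = 4/(-9 + z + 2*q) (p(q, z) = 4/(-9 + ((q + z) + q)) = 4/(-9 + (z + 2*q)) = 4/(-9 + z + 2*q))
g(T, V) = 4/(-9 + 3*V) (g(T, V) = 4/(-9 + V + 2*V) = 4/(-9 + 3*V))
4818/(((g(I, -1) - 27)*(-35))) + 1916/(-4458) = 4818/(((4/(3*(-3 - 1)) - 27)*(-35))) + 1916/(-4458) = 4818/((((4/3)/(-4) - 27)*(-35))) + 1916*(-1/4458) = 4818/((((4/3)*(-¼) - 27)*(-35))) - 958/2229 = 4818/(((-⅓ - 27)*(-35))) - 958/2229 = 4818/((-82/3*(-35))) - 958/2229 = 4818/(2870/3) - 958/2229 = 4818*(3/2870) - 958/2229 = 7227/1435 - 958/2229 = 14734253/3198615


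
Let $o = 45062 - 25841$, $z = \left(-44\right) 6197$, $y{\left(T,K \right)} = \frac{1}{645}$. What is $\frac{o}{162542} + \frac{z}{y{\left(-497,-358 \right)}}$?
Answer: $- \frac{28586401306899}{162542} \approx -1.7587 \cdot 10^{8}$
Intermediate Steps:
$y{\left(T,K \right)} = \frac{1}{645}$
$z = -272668$
$o = 19221$ ($o = 45062 - 25841 = 19221$)
$\frac{o}{162542} + \frac{z}{y{\left(-497,-358 \right)}} = \frac{19221}{162542} - 272668 \frac{1}{\frac{1}{645}} = 19221 \cdot \frac{1}{162542} - 175870860 = \frac{19221}{162542} - 175870860 = - \frac{28586401306899}{162542}$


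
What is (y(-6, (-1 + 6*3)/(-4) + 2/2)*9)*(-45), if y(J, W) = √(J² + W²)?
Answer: -405*√745/4 ≈ -2763.6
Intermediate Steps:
(y(-6, (-1 + 6*3)/(-4) + 2/2)*9)*(-45) = (√((-6)² + ((-1 + 6*3)/(-4) + 2/2)²)*9)*(-45) = (√(36 + ((-1 + 18)*(-¼) + 2*(½))²)*9)*(-45) = (√(36 + (17*(-¼) + 1)²)*9)*(-45) = (√(36 + (-17/4 + 1)²)*9)*(-45) = (√(36 + (-13/4)²)*9)*(-45) = (√(36 + 169/16)*9)*(-45) = (√(745/16)*9)*(-45) = ((√745/4)*9)*(-45) = (9*√745/4)*(-45) = -405*√745/4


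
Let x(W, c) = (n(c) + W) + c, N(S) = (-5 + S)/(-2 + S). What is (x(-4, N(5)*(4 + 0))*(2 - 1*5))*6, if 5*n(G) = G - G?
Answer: 72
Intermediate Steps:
n(G) = 0 (n(G) = (G - G)/5 = (⅕)*0 = 0)
N(S) = (-5 + S)/(-2 + S)
x(W, c) = W + c (x(W, c) = (0 + W) + c = W + c)
(x(-4, N(5)*(4 + 0))*(2 - 1*5))*6 = ((-4 + ((-5 + 5)/(-2 + 5))*(4 + 0))*(2 - 1*5))*6 = ((-4 + (0/3)*4)*(2 - 5))*6 = ((-4 + ((⅓)*0)*4)*(-3))*6 = ((-4 + 0*4)*(-3))*6 = ((-4 + 0)*(-3))*6 = -4*(-3)*6 = 12*6 = 72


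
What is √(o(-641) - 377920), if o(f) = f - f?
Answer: 8*I*√5905 ≈ 614.75*I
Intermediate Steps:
o(f) = 0
√(o(-641) - 377920) = √(0 - 377920) = √(-377920) = 8*I*√5905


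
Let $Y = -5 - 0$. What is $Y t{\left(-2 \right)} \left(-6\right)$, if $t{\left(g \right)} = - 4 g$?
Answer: $240$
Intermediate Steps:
$Y = -5$ ($Y = -5 + 0 = -5$)
$Y t{\left(-2 \right)} \left(-6\right) = - 5 \left(\left(-4\right) \left(-2\right)\right) \left(-6\right) = \left(-5\right) 8 \left(-6\right) = \left(-40\right) \left(-6\right) = 240$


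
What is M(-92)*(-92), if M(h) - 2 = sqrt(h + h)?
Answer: -184 - 184*I*sqrt(46) ≈ -184.0 - 1247.9*I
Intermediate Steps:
M(h) = 2 + sqrt(2)*sqrt(h) (M(h) = 2 + sqrt(h + h) = 2 + sqrt(2*h) = 2 + sqrt(2)*sqrt(h))
M(-92)*(-92) = (2 + sqrt(2)*sqrt(-92))*(-92) = (2 + sqrt(2)*(2*I*sqrt(23)))*(-92) = (2 + 2*I*sqrt(46))*(-92) = -184 - 184*I*sqrt(46)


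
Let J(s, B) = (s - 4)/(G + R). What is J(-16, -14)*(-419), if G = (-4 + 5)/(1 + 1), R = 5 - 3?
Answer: 3352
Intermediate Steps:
R = 2
G = ½ (G = 1/2 = 1*(½) = ½ ≈ 0.50000)
J(s, B) = -8/5 + 2*s/5 (J(s, B) = (s - 4)/(½ + 2) = (-4 + s)/(5/2) = (-4 + s)*(⅖) = -8/5 + 2*s/5)
J(-16, -14)*(-419) = (-8/5 + (⅖)*(-16))*(-419) = (-8/5 - 32/5)*(-419) = -8*(-419) = 3352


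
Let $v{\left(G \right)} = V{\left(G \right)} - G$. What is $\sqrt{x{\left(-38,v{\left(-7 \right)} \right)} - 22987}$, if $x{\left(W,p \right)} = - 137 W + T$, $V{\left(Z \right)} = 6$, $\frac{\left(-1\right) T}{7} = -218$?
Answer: $i \sqrt{16255} \approx 127.5 i$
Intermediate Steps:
$T = 1526$ ($T = \left(-7\right) \left(-218\right) = 1526$)
$v{\left(G \right)} = 6 - G$
$x{\left(W,p \right)} = 1526 - 137 W$ ($x{\left(W,p \right)} = - 137 W + 1526 = 1526 - 137 W$)
$\sqrt{x{\left(-38,v{\left(-7 \right)} \right)} - 22987} = \sqrt{\left(1526 - -5206\right) - 22987} = \sqrt{\left(1526 + 5206\right) - 22987} = \sqrt{6732 - 22987} = \sqrt{-16255} = i \sqrt{16255}$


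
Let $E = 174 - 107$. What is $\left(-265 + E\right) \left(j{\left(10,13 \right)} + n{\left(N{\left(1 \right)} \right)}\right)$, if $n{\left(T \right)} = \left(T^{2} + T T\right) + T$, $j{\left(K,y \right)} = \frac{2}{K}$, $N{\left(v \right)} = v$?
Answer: $- \frac{3168}{5} \approx -633.6$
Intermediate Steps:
$n{\left(T \right)} = T + 2 T^{2}$ ($n{\left(T \right)} = \left(T^{2} + T^{2}\right) + T = 2 T^{2} + T = T + 2 T^{2}$)
$E = 67$ ($E = 174 - 107 = 67$)
$\left(-265 + E\right) \left(j{\left(10,13 \right)} + n{\left(N{\left(1 \right)} \right)}\right) = \left(-265 + 67\right) \left(\frac{2}{10} + 1 \left(1 + 2 \cdot 1\right)\right) = - 198 \left(2 \cdot \frac{1}{10} + 1 \left(1 + 2\right)\right) = - 198 \left(\frac{1}{5} + 1 \cdot 3\right) = - 198 \left(\frac{1}{5} + 3\right) = \left(-198\right) \frac{16}{5} = - \frac{3168}{5}$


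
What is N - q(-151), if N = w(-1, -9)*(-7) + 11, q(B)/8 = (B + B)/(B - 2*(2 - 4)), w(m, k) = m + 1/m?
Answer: 1259/147 ≈ 8.5646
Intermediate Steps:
q(B) = 16*B/(4 + B) (q(B) = 8*((B + B)/(B - 2*(2 - 4))) = 8*((2*B)/(B - 2*(-2))) = 8*((2*B)/(B + 4)) = 8*((2*B)/(4 + B)) = 8*(2*B/(4 + B)) = 16*B/(4 + B))
N = 25 (N = (-1 + 1/(-1))*(-7) + 11 = (-1 - 1)*(-7) + 11 = -2*(-7) + 11 = 14 + 11 = 25)
N - q(-151) = 25 - 16*(-151)/(4 - 151) = 25 - 16*(-151)/(-147) = 25 - 16*(-151)*(-1)/147 = 25 - 1*2416/147 = 25 - 2416/147 = 1259/147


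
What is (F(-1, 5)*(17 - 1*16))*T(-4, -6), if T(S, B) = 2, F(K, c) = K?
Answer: -2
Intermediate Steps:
(F(-1, 5)*(17 - 1*16))*T(-4, -6) = -(17 - 1*16)*2 = -(17 - 16)*2 = -1*1*2 = -1*2 = -2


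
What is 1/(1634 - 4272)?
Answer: -1/2638 ≈ -0.00037907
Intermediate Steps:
1/(1634 - 4272) = 1/(-2638) = -1/2638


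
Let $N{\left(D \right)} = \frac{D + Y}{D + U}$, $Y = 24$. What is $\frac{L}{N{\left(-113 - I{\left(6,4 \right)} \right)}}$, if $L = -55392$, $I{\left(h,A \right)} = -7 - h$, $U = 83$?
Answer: $- \frac{235416}{19} \approx -12390.0$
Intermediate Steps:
$N{\left(D \right)} = \frac{24 + D}{83 + D}$ ($N{\left(D \right)} = \frac{D + 24}{D + 83} = \frac{24 + D}{83 + D}$)
$\frac{L}{N{\left(-113 - I{\left(6,4 \right)} \right)}} = - \frac{55392}{\frac{1}{83 - \left(106 - 6\right)} \left(24 - \left(106 - 6\right)\right)} = - \frac{55392}{\frac{1}{83 - 100} \left(24 - 100\right)} = - \frac{55392}{\frac{1}{-17} \left(-76\right)} = - \frac{55392}{\left(- \frac{1}{17}\right) \left(-76\right)} = - \frac{55392}{\frac{76}{17}} = \left(-55392\right) \frac{17}{76} = - \frac{235416}{19}$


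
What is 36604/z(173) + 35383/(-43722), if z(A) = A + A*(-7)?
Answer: -272854607/7563906 ≈ -36.073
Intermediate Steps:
z(A) = -6*A (z(A) = A - 7*A = -6*A)
36604/z(173) + 35383/(-43722) = 36604/((-6*173)) + 35383/(-43722) = 36604/(-1038) + 35383*(-1/43722) = 36604*(-1/1038) - 35383/43722 = -18302/519 - 35383/43722 = -272854607/7563906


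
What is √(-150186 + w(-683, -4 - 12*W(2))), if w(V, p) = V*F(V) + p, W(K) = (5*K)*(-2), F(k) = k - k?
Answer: 5*I*√5998 ≈ 387.23*I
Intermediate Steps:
F(k) = 0
W(K) = -10*K
w(V, p) = p (w(V, p) = V*0 + p = 0 + p = p)
√(-150186 + w(-683, -4 - 12*W(2))) = √(-150186 + (-4 - (-120)*2)) = √(-150186 + (-4 - 12*(-20))) = √(-150186 + (-4 + 240)) = √(-150186 + 236) = √(-149950) = 5*I*√5998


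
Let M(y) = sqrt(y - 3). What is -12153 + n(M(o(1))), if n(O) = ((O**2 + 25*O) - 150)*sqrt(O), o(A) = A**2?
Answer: -12153 - 2**(1/4)*sqrt(I)*(152 - 25*I*sqrt(2)) ≈ -12311.0 - 98.086*I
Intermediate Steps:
M(y) = sqrt(-3 + y)
n(O) = sqrt(O)*(-150 + O**2 + 25*O) (n(O) = (-150 + O**2 + 25*O)*sqrt(O) = sqrt(O)*(-150 + O**2 + 25*O))
-12153 + n(M(o(1))) = -12153 + sqrt(sqrt(-3 + 1**2))*(-150 + (sqrt(-3 + 1**2))**2 + 25*sqrt(-3 + 1**2)) = -12153 + sqrt(sqrt(-3 + 1))*(-150 + (sqrt(-3 + 1))**2 + 25*sqrt(-3 + 1)) = -12153 + sqrt(sqrt(-2))*(-150 + (sqrt(-2))**2 + 25*sqrt(-2)) = -12153 + sqrt(I*sqrt(2))*(-150 + (I*sqrt(2))**2 + 25*(I*sqrt(2))) = -12153 + (2**(1/4)*sqrt(I))*(-150 - 2 + 25*I*sqrt(2)) = -12153 + (2**(1/4)*sqrt(I))*(-152 + 25*I*sqrt(2)) = -12153 + 2**(1/4)*sqrt(I)*(-152 + 25*I*sqrt(2))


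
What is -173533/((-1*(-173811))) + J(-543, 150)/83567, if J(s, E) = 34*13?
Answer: -1311346159/1320442167 ≈ -0.99311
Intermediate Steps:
J(s, E) = 442
-173533/((-1*(-173811))) + J(-543, 150)/83567 = -173533/((-1*(-173811))) + 442/83567 = -173533/173811 + 442*(1/83567) = -173533*1/173811 + 442/83567 = -173533/173811 + 442/83567 = -1311346159/1320442167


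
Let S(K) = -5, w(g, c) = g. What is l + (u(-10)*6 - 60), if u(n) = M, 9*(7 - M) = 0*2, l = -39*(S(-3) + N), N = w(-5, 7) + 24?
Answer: -564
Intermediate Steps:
N = 19 (N = -5 + 24 = 19)
l = -546 (l = -39*(-5 + 19) = -39*14 = -546)
M = 7 (M = 7 - 0*2 = 7 - ⅑*0 = 7 + 0 = 7)
u(n) = 7
l + (u(-10)*6 - 60) = -546 + (7*6 - 60) = -546 + (42 - 60) = -546 - 18 = -564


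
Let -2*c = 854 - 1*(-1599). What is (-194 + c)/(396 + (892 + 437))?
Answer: -947/1150 ≈ -0.82348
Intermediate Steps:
c = -2453/2 (c = -(854 - 1*(-1599))/2 = -(854 + 1599)/2 = -1/2*2453 = -2453/2 ≈ -1226.5)
(-194 + c)/(396 + (892 + 437)) = (-194 - 2453/2)/(396 + (892 + 437)) = -2841/(2*(396 + 1329)) = -2841/2/1725 = -2841/2*1/1725 = -947/1150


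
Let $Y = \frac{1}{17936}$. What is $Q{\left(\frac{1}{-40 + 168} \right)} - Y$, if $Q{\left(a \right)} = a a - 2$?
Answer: $- \frac{36732831}{18366464} \approx -2.0$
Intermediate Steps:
$Q{\left(a \right)} = -2 + a^{2}$ ($Q{\left(a \right)} = a^{2} - 2 = -2 + a^{2}$)
$Y = \frac{1}{17936} \approx 5.5754 \cdot 10^{-5}$
$Q{\left(\frac{1}{-40 + 168} \right)} - Y = \left(-2 + \left(\frac{1}{-40 + 168}\right)^{2}\right) - \frac{1}{17936} = \left(-2 + \left(\frac{1}{128}\right)^{2}\right) - \frac{1}{17936} = \left(-2 + \frac{1}{16384}\right) - \frac{1}{17936} = - \frac{32767}{16384} - \frac{1}{17936} = - \frac{36732831}{18366464}$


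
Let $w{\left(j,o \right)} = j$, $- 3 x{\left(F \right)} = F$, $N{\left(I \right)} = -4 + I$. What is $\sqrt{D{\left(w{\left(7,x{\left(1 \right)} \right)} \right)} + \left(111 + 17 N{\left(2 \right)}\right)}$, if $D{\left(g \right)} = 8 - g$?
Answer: $\sqrt{78} \approx 8.8318$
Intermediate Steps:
$x{\left(F \right)} = - \frac{F}{3}$
$\sqrt{D{\left(w{\left(7,x{\left(1 \right)} \right)} \right)} + \left(111 + 17 N{\left(2 \right)}\right)} = \sqrt{\left(8 - 7\right) + \left(111 + 17 \left(-4 + 2\right)\right)} = \sqrt{\left(8 - 7\right) + \left(111 + 17 \left(-2\right)\right)} = \sqrt{1 + \left(111 - 34\right)} = \sqrt{1 + 77} = \sqrt{78}$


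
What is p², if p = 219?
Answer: 47961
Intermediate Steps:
p² = 219² = 47961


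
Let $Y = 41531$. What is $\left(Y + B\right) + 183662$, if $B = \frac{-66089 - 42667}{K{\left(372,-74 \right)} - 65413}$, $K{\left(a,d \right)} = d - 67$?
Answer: $\frac{7381205339}{32777} \approx 2.2519 \cdot 10^{5}$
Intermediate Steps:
$K{\left(a,d \right)} = -67 + d$ ($K{\left(a,d \right)} = d - 67 = -67 + d$)
$B = \frac{54378}{32777}$ ($B = \frac{-66089 - 42667}{\left(-67 - 74\right) - 65413} = - \frac{108756}{-141 - 65413} = - \frac{108756}{-65554} = \left(-108756\right) \left(- \frac{1}{65554}\right) = \frac{54378}{32777} \approx 1.659$)
$\left(Y + B\right) + 183662 = \left(41531 + \frac{54378}{32777}\right) + 183662 = \frac{1361315965}{32777} + 183662 = \frac{7381205339}{32777}$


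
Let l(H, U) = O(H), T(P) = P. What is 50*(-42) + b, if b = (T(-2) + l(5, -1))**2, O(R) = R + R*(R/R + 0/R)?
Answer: -2036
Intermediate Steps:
O(R) = 2*R (O(R) = R + R*(1 + 0) = R + R*1 = R + R = 2*R)
l(H, U) = 2*H
b = 64 (b = (-2 + 2*5)**2 = (-2 + 10)**2 = 8**2 = 64)
50*(-42) + b = 50*(-42) + 64 = -2100 + 64 = -2036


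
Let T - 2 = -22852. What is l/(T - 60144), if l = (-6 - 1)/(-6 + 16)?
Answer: 7/829940 ≈ 8.4343e-6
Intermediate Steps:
T = -22850 (T = 2 - 22852 = -22850)
l = -7/10 ≈ -0.70000
l/(T - 60144) = -7/(10*(-22850 - 60144)) = -7/10/(-82994) = -7/10*(-1/82994) = 7/829940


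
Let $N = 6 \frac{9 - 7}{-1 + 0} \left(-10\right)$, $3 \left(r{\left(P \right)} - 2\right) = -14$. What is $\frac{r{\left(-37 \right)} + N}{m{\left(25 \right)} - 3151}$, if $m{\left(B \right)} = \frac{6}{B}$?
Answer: $- \frac{8800}{236307} \approx -0.03724$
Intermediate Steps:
$r{\left(P \right)} = - \frac{8}{3}$ ($r{\left(P \right)} = 2 + \frac{1}{3} \left(-14\right) = 2 - \frac{14}{3} = - \frac{8}{3}$)
$N = 120$ ($N = 6 \frac{2}{-1} \left(-10\right) = 6 \cdot 2 \left(-1\right) \left(-10\right) = 6 \left(-2\right) \left(-10\right) = \left(-12\right) \left(-10\right) = 120$)
$\frac{r{\left(-37 \right)} + N}{m{\left(25 \right)} - 3151} = \frac{- \frac{8}{3} + 120}{\frac{6}{25} - 3151} = \frac{352}{3 \left(6 \cdot \frac{1}{25} - 3151\right)} = \frac{352}{3 \left(\frac{6}{25} - 3151\right)} = \frac{352}{3 \left(- \frac{78769}{25}\right)} = \frac{352}{3} \left(- \frac{25}{78769}\right) = - \frac{8800}{236307}$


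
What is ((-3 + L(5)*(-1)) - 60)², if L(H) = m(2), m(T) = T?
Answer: 4225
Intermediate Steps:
L(H) = 2
((-3 + L(5)*(-1)) - 60)² = ((-3 + 2*(-1)) - 60)² = ((-3 - 2) - 60)² = (-5 - 60)² = (-65)² = 4225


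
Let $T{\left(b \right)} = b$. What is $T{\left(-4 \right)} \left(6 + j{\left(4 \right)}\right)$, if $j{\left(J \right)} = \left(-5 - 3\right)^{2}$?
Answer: $-280$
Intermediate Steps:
$j{\left(J \right)} = 64$ ($j{\left(J \right)} = \left(-8\right)^{2} = 64$)
$T{\left(-4 \right)} \left(6 + j{\left(4 \right)}\right) = - 4 \left(6 + 64\right) = \left(-4\right) 70 = -280$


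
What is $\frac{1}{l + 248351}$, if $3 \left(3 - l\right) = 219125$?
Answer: $\frac{3}{525937} \approx 5.7041 \cdot 10^{-6}$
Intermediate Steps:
$l = - \frac{219116}{3}$ ($l = 3 - \frac{219125}{3} = - \frac{219116}{3} \approx -73039.0$)
$\frac{1}{l + 248351} = \frac{1}{- \frac{219116}{3} + 248351} = \frac{1}{\frac{525937}{3}} = \frac{3}{525937}$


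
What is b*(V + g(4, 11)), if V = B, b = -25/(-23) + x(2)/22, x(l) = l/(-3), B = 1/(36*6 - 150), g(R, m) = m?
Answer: 291527/25047 ≈ 11.639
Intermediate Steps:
B = 1/66 (B = 1/(216 - 150) = 1/66 ≈ 0.015152)
x(l) = -l/3 (x(l) = l*(-⅓) = -l/3)
b = 802/759 (b = -25/(-23) - ⅓*2/22 = -25*(-1/23) - ⅔*1/22 = 25/23 - 1/33 = 802/759 ≈ 1.0567)
V = 1/66 ≈ 0.015152
b*(V + g(4, 11)) = 802*(1/66 + 11)/759 = (802/759)*(727/66) = 291527/25047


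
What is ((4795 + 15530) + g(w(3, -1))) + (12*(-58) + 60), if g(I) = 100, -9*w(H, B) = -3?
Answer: 19789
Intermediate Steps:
w(H, B) = ⅓ (w(H, B) = -⅑*(-3) = ⅓)
((4795 + 15530) + g(w(3, -1))) + (12*(-58) + 60) = ((4795 + 15530) + 100) + (12*(-58) + 60) = (20325 + 100) + (-696 + 60) = 20425 - 636 = 19789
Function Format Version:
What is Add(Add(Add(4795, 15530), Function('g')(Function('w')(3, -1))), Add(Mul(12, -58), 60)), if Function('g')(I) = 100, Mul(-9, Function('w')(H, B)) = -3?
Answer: 19789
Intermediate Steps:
Function('w')(H, B) = Rational(1, 3) (Function('w')(H, B) = Mul(Rational(-1, 9), -3) = Rational(1, 3))
Add(Add(Add(4795, 15530), Function('g')(Function('w')(3, -1))), Add(Mul(12, -58), 60)) = Add(Add(Add(4795, 15530), 100), Add(Mul(12, -58), 60)) = Add(Add(20325, 100), Add(-696, 60)) = Add(20425, -636) = 19789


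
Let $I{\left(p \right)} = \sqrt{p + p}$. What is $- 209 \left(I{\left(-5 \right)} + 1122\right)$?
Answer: $-234498 - 209 i \sqrt{10} \approx -2.345 \cdot 10^{5} - 660.92 i$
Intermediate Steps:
$I{\left(p \right)} = \sqrt{2} \sqrt{p}$ ($I{\left(p \right)} = \sqrt{2 p} = \sqrt{2} \sqrt{p}$)
$- 209 \left(I{\left(-5 \right)} + 1122\right) = - 209 \left(\sqrt{2} \sqrt{-5} + 1122\right) = - 209 \left(\sqrt{2} i \sqrt{5} + 1122\right) = - 209 \left(i \sqrt{10} + 1122\right) = - 209 \left(1122 + i \sqrt{10}\right) = - (234498 + 209 i \sqrt{10}) = -234498 - 209 i \sqrt{10}$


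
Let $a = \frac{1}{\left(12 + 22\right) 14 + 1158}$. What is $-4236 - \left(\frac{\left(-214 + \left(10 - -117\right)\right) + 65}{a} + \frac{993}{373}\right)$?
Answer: $\frac{11827583}{373} \approx 31709.0$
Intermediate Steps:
$a = \frac{1}{1634}$ ($a = \frac{1}{34 \cdot 14 + 1158} = \frac{1}{476 + 1158} = \frac{1}{1634} \approx 0.000612$)
$-4236 - \left(\frac{\left(-214 + \left(10 - -117\right)\right) + 65}{a} + \frac{993}{373}\right) = -4236 - \left(\left(\left(-214 + \left(10 - -117\right)\right) + 65\right) \frac{1}{\frac{1}{1634}} + \frac{993}{373}\right) = -4236 - \left(\left(\left(-214 + \left(10 + 117\right)\right) + 65\right) 1634 + 993 \cdot \frac{1}{373}\right) = -4236 - \left(\left(\left(-214 + 127\right) + 65\right) 1634 + \frac{993}{373}\right) = -4236 - \left(\left(-87 + 65\right) 1634 + \frac{993}{373}\right) = -4236 - \left(\left(-22\right) 1634 + \frac{993}{373}\right) = -4236 - \left(-35948 + \frac{993}{373}\right) = -4236 - - \frac{13407611}{373} = -4236 + \frac{13407611}{373} = \frac{11827583}{373}$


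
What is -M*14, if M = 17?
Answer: -238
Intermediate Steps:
-M*14 = -1*17*14 = -17*14 = -238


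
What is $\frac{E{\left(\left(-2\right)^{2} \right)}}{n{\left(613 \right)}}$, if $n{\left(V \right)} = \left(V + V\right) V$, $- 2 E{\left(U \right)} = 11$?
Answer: $- \frac{11}{1503076} \approx -7.3183 \cdot 10^{-6}$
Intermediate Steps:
$E{\left(U \right)} = - \frac{11}{2}$ ($E{\left(U \right)} = \left(- \frac{1}{2}\right) 11 = - \frac{11}{2}$)
$n{\left(V \right)} = 2 V^{2}$ ($n{\left(V \right)} = 2 V V = 2 V^{2}$)
$\frac{E{\left(\left(-2\right)^{2} \right)}}{n{\left(613 \right)}} = - \frac{11}{2 \cdot 2 \cdot 613^{2}} = - \frac{11}{2 \cdot 2 \cdot 375769} = - \frac{11}{2 \cdot 751538} = \left(- \frac{11}{2}\right) \frac{1}{751538} = - \frac{11}{1503076}$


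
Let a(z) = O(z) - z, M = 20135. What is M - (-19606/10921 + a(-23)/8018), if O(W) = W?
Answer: 219913941/10921 ≈ 20137.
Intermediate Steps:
a(z) = 0 (a(z) = z - z = 0)
M - (-19606/10921 + a(-23)/8018) = 20135 - (-19606/10921 + 0/8018) = 20135 - (-19606*1/10921 + 0*(1/8018)) = 20135 - (-19606/10921 + 0) = 20135 - 1*(-19606/10921) = 20135 + 19606/10921 = 219913941/10921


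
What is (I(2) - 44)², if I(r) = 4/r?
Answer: 1764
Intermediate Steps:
(I(2) - 44)² = (4/2 - 44)² = (4*(½) - 44)² = (2 - 44)² = (-42)² = 1764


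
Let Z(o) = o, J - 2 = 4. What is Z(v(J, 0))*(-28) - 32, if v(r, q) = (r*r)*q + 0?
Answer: -32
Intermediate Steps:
J = 6 (J = 2 + 4 = 6)
v(r, q) = q*r² (v(r, q) = r²*q + 0 = q*r² + 0 = q*r²)
Z(v(J, 0))*(-28) - 32 = (0*6²)*(-28) - 32 = (0*36)*(-28) - 32 = 0*(-28) - 32 = 0 - 32 = -32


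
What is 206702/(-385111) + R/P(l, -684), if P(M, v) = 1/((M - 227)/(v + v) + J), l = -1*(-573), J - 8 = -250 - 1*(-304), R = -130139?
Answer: -111406957900157/13863996 ≈ -8.0357e+6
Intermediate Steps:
J = 62 (J = 8 + (-250 - 1*(-304)) = 8 + (-250 + 304) = 8 + 54 = 62)
l = 573
P(M, v) = 1/(62 + (-227 + M)/(2*v)) (P(M, v) = 1/((M - 227)/(v + v) + 62) = 1/((-227 + M)/((2*v)) + 62) = 1/((-227 + M)*(1/(2*v)) + 62) = 1/((-227 + M)/(2*v) + 62) = 1/(62 + (-227 + M)/(2*v)))
206702/(-385111) + R/P(l, -684) = 206702/(-385111) - 130139/(2*(-684)/(-227 + 573 + 124*(-684))) = 206702*(-1/385111) - 130139/(2*(-684)/(-227 + 573 - 84816)) = -206702/385111 - 130139/(2*(-684)/(-84470)) = -206702/385111 - 130139/(2*(-684)*(-1/84470)) = -206702/385111 - 130139/684/42235 = -206702/385111 - 130139*42235/684 = -206702/385111 - 5496420665/684 = -111406957900157/13863996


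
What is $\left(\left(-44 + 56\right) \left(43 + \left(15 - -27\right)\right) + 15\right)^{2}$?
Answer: $1071225$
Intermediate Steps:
$\left(\left(-44 + 56\right) \left(43 + \left(15 - -27\right)\right) + 15\right)^{2} = \left(12 \left(43 + \left(15 + 27\right)\right) + 15\right)^{2} = \left(12 \left(43 + 42\right) + 15\right)^{2} = \left(12 \cdot 85 + 15\right)^{2} = \left(1020 + 15\right)^{2} = 1035^{2} = 1071225$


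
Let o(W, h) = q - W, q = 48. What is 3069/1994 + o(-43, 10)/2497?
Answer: 7844747/4979018 ≈ 1.5756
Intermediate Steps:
o(W, h) = 48 - W
3069/1994 + o(-43, 10)/2497 = 3069/1994 + (48 - 1*(-43))/2497 = 3069*(1/1994) + (48 + 43)*(1/2497) = 3069/1994 + 91*(1/2497) = 3069/1994 + 91/2497 = 7844747/4979018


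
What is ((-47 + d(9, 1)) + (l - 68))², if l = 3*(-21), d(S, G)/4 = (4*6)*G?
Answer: 6724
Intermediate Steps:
d(S, G) = 96*G (d(S, G) = 4*((4*6)*G) = 4*(24*G) = 96*G)
l = -63
((-47 + d(9, 1)) + (l - 68))² = ((-47 + 96*1) + (-63 - 68))² = ((-47 + 96) - 131)² = (49 - 131)² = (-82)² = 6724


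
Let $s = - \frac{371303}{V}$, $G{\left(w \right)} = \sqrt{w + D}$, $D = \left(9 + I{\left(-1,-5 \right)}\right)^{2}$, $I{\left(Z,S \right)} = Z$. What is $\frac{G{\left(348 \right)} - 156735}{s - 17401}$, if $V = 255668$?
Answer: $\frac{40072123980}{4449250171} - \frac{511336 \sqrt{103}}{4449250171} \approx 9.0053$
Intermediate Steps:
$D = 64$ ($D = \left(9 - 1\right)^{2} = 8^{2} = 64$)
$G{\left(w \right)} = \sqrt{64 + w}$ ($G{\left(w \right)} = \sqrt{w + 64} = \sqrt{64 + w}$)
$s = - \frac{371303}{255668} \approx -1.4523$
$\frac{G{\left(348 \right)} - 156735}{s - 17401} = \frac{\sqrt{64 + 348} - 156735}{- \frac{371303}{255668} - 17401} = \frac{\sqrt{412} - 156735}{- \frac{4449250171}{255668}} = \left(2 \sqrt{103} - 156735\right) \left(- \frac{255668}{4449250171}\right) = \left(-156735 + 2 \sqrt{103}\right) \left(- \frac{255668}{4449250171}\right) = \frac{40072123980}{4449250171} - \frac{511336 \sqrt{103}}{4449250171}$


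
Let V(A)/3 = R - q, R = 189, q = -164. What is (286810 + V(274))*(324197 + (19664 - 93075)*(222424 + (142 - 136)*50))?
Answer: -4706677542870923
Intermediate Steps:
V(A) = 1059 (V(A) = 3*(189 - 1*(-164)) = 3*(189 + 164) = 3*353 = 1059)
(286810 + V(274))*(324197 + (19664 - 93075)*(222424 + (142 - 136)*50)) = (286810 + 1059)*(324197 + (19664 - 93075)*(222424 + (142 - 136)*50)) = 287869*(324197 - 73411*(222424 + 6*50)) = 287869*(324197 - 73411*(222424 + 300)) = 287869*(324197 - 73411*222724) = 287869*(324197 - 16350391564) = 287869*(-16350067367) = -4706677542870923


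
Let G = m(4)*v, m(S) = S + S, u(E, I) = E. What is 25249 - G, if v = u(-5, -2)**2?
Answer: 25049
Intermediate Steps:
m(S) = 2*S
v = 25 (v = (-5)**2 = 25)
G = 200 (G = (2*4)*25 = 8*25 = 200)
25249 - G = 25249 - 1*200 = 25249 - 200 = 25049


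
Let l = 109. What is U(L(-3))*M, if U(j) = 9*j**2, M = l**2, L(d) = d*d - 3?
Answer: 3849444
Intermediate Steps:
L(d) = -3 + d**2 (L(d) = d**2 - 3 = -3 + d**2)
M = 11881 (M = 109**2 = 11881)
U(L(-3))*M = (9*(-3 + (-3)**2)**2)*11881 = (9*(-3 + 9)**2)*11881 = (9*6**2)*11881 = (9*36)*11881 = 324*11881 = 3849444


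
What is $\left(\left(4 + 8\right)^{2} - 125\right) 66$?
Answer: $1254$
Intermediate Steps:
$\left(\left(4 + 8\right)^{2} - 125\right) 66 = \left(12^{2} - 125\right) 66 = \left(144 - 125\right) 66 = 19 \cdot 66 = 1254$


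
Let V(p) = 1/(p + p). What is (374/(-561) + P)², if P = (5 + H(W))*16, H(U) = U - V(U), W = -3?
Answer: 1156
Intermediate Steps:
V(p) = 1/(2*p)
H(U) = U - 1/(2*U)
P = 104/3 (P = (5 + (-3 - ½/(-3)))*16 = (5 + (-3 - ½*(-⅓)))*16 = (5 + (-3 + ⅙))*16 = (5 - 17/6)*16 = (13/6)*16 = 104/3 ≈ 34.667)
(374/(-561) + P)² = (374/(-561) + 104/3)² = (374*(-1/561) + 104/3)² = (-⅔ + 104/3)² = 34² = 1156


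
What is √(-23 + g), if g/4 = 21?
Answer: √61 ≈ 7.8102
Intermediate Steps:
g = 84 (g = 4*21 = 84)
√(-23 + g) = √(-23 + 84) = √61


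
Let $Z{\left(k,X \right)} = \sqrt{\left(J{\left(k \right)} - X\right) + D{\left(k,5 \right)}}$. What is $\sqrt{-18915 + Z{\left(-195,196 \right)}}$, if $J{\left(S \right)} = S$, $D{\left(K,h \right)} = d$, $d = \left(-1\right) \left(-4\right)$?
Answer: $\sqrt{-18915 + 3 i \sqrt{43}} \approx 0.0715 + 137.53 i$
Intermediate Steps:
$d = 4$
$D{\left(K,h \right)} = 4$
$Z{\left(k,X \right)} = \sqrt{4 + k - X}$ ($Z{\left(k,X \right)} = \sqrt{\left(k - X\right) + 4} = \sqrt{4 + k - X}$)
$\sqrt{-18915 + Z{\left(-195,196 \right)}} = \sqrt{-18915 + \sqrt{4 - 195 - 196}} = \sqrt{-18915 + \sqrt{-387}} = \sqrt{-18915 + 3 i \sqrt{43}}$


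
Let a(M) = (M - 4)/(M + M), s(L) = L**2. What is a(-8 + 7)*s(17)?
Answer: 1445/2 ≈ 722.50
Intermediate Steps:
a(M) = (-4 + M)/(2*M) (a(M) = (-4 + M)/((2*M)) = (-4 + M)*(1/(2*M)) = (-4 + M)/(2*M))
a(-8 + 7)*s(17) = ((-4 + (-8 + 7))/(2*(-8 + 7)))*17**2 = ((1/2)*(-4 - 1)/(-1))*289 = ((1/2)*(-1)*(-5))*289 = (5/2)*289 = 1445/2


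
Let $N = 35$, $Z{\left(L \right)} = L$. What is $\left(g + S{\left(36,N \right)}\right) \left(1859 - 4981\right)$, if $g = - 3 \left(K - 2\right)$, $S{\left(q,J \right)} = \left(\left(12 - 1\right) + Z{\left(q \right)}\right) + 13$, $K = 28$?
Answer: $56196$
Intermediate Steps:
$S{\left(q,J \right)} = 24 + q$ ($S{\left(q,J \right)} = \left(\left(12 - 1\right) + q\right) + 13 = \left(11 + q\right) + 13 = 24 + q$)
$g = -78$ ($g = - 3 \left(28 - 2\right) = \left(-3\right) 26 = -78$)
$\left(g + S{\left(36,N \right)}\right) \left(1859 - 4981\right) = \left(-78 + \left(24 + 36\right)\right) \left(1859 - 4981\right) = \left(-78 + 60\right) \left(-3122\right) = \left(-18\right) \left(-3122\right) = 56196$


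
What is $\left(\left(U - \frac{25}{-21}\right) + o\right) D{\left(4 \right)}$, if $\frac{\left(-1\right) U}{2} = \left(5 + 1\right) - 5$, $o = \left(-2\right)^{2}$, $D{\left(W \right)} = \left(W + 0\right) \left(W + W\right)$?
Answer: $\frac{2144}{21} \approx 102.1$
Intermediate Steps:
$D{\left(W \right)} = 2 W^{2}$ ($D{\left(W \right)} = W 2 W = 2 W^{2}$)
$o = 4$
$U = -2$ ($U = - 2 \left(\left(5 + 1\right) - 5\right) = - 2 \left(6 - 5\right) = \left(-2\right) 1 = -2$)
$\left(\left(U - \frac{25}{-21}\right) + o\right) D{\left(4 \right)} = \left(\left(-2 - \frac{25}{-21}\right) + 4\right) 2 \cdot 4^{2} = \left(\left(-2 - 25 \left(- \frac{1}{21}\right)\right) + 4\right) 2 \cdot 16 = \left(\left(-2 - - \frac{25}{21}\right) + 4\right) 32 = \left(\left(-2 + \frac{25}{21}\right) + 4\right) 32 = \left(- \frac{17}{21} + 4\right) 32 = \frac{67}{21} \cdot 32 = \frac{2144}{21}$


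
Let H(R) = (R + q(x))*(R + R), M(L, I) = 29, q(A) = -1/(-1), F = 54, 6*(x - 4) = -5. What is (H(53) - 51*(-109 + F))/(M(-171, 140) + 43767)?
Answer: 8529/43796 ≈ 0.19474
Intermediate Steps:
x = 19/6 (x = 4 + (1/6)*(-5) = 4 - 5/6 = 19/6 ≈ 3.1667)
q(A) = 1 (q(A) = -1*(-1) = 1)
H(R) = 2*R*(1 + R) (H(R) = (R + 1)*(R + R) = (1 + R)*(2*R) = 2*R*(1 + R))
(H(53) - 51*(-109 + F))/(M(-171, 140) + 43767) = (2*53*(1 + 53) - 51*(-109 + 54))/(29 + 43767) = (2*53*54 - 51*(-55))/43796 = (5724 + 2805)*(1/43796) = 8529*(1/43796) = 8529/43796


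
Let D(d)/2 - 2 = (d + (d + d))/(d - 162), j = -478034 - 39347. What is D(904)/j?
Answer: -4196/191948351 ≈ -2.1860e-5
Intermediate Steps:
j = -517381
D(d) = 4 + 6*d/(-162 + d) (D(d) = 4 + 2*((d + (d + d))/(d - 162)) = 4 + 2*((d + 2*d)/(-162 + d)) = 4 + 2*((3*d)/(-162 + d)) = 4 + 2*(3*d/(-162 + d)) = 4 + 6*d/(-162 + d))
D(904)/j = (2*(-324 + 5*904)/(-162 + 904))/(-517381) = (2*(-324 + 4520)/742)*(-1/517381) = (2*(1/742)*4196)*(-1/517381) = (4196/371)*(-1/517381) = -4196/191948351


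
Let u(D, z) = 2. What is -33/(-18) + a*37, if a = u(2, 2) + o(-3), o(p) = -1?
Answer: 233/6 ≈ 38.833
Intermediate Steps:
a = 1 (a = 2 - 1 = 1)
-33/(-18) + a*37 = -33/(-18) + 1*37 = -33*(-1/18) + 37 = 11/6 + 37 = 233/6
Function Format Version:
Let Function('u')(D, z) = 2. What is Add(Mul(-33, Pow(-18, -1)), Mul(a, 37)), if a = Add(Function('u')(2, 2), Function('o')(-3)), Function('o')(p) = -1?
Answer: Rational(233, 6) ≈ 38.833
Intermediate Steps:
a = 1 (a = Add(2, -1) = 1)
Add(Mul(-33, Pow(-18, -1)), Mul(a, 37)) = Add(Mul(-33, Pow(-18, -1)), Mul(1, 37)) = Add(Mul(-33, Rational(-1, 18)), 37) = Add(Rational(11, 6), 37) = Rational(233, 6)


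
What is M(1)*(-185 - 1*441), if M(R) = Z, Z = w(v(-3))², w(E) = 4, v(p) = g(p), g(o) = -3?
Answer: -10016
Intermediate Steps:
v(p) = -3
Z = 16 (Z = 4² = 16)
M(R) = 16
M(1)*(-185 - 1*441) = 16*(-185 - 1*441) = 16*(-185 - 441) = 16*(-626) = -10016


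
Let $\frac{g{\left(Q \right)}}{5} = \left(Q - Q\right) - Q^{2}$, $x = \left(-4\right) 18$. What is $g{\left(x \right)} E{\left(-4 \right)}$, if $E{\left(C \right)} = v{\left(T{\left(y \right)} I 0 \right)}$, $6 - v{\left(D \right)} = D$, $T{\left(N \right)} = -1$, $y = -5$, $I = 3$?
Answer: $-155520$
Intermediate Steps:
$v{\left(D \right)} = 6 - D$
$E{\left(C \right)} = 6$ ($E{\left(C \right)} = 6 - \left(-1\right) 3 \cdot 0 = 6 - \left(-3\right) 0 = 6 - 0 = 6 + 0 = 6$)
$x = -72$
$g{\left(Q \right)} = - 5 Q^{2}$ ($g{\left(Q \right)} = 5 \left(\left(Q - Q\right) - Q^{2}\right) = 5 \left(0 - Q^{2}\right) = 5 \left(- Q^{2}\right) = - 5 Q^{2}$)
$g{\left(x \right)} E{\left(-4 \right)} = - 5 \left(-72\right)^{2} \cdot 6 = \left(-5\right) 5184 \cdot 6 = \left(-25920\right) 6 = -155520$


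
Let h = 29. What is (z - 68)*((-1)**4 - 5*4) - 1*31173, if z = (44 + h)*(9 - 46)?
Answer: 21438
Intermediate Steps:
z = -2701 (z = (44 + 29)*(9 - 46) = 73*(-37) = -2701)
(z - 68)*((-1)**4 - 5*4) - 1*31173 = (-2701 - 68)*((-1)**4 - 5*4) - 1*31173 = -2769*(1 - 20) - 31173 = -2769*(-19) - 31173 = 52611 - 31173 = 21438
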